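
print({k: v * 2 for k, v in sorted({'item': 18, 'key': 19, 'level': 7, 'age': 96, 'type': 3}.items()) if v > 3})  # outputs {'age': 192, 'item': 36, 'key': 38, 'level': 14}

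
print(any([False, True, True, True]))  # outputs True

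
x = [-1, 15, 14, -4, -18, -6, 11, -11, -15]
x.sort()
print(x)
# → [-18, -15, -11, -6, -4, -1, 11, 14, 15]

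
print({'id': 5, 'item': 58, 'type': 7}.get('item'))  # 58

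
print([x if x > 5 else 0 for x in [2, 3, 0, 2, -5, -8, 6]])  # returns [0, 0, 0, 0, 0, 0, 6]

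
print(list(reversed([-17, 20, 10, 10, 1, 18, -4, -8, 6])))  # [6, -8, -4, 18, 1, 10, 10, 20, -17]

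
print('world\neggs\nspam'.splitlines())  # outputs ['world', 'eggs', 'spam']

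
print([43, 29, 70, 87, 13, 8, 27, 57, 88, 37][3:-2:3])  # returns [87, 27]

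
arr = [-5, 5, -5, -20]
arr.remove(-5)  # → [5, -5, -20]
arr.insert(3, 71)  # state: [5, -5, -20, 71]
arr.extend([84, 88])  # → [5, -5, -20, 71, 84, 88]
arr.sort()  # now [-20, -5, 5, 71, 84, 88]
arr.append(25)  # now [-20, -5, 5, 71, 84, 88, 25]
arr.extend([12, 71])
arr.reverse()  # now [71, 12, 25, 88, 84, 71, 5, -5, -20]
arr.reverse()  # [-20, -5, 5, 71, 84, 88, 25, 12, 71]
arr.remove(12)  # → [-20, -5, 5, 71, 84, 88, 25, 71]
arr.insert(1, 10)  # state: [-20, 10, -5, 5, 71, 84, 88, 25, 71]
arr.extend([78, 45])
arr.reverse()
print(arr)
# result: [45, 78, 71, 25, 88, 84, 71, 5, -5, 10, -20]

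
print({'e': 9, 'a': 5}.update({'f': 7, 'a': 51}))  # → None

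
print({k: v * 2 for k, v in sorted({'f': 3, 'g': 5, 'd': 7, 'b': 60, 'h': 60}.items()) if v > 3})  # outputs {'b': 120, 'd': 14, 'g': 10, 'h': 120}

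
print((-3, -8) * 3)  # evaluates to (-3, -8, -3, -8, -3, -8)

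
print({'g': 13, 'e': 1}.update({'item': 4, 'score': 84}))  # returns None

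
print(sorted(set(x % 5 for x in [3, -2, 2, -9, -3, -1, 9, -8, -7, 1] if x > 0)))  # [1, 2, 3, 4]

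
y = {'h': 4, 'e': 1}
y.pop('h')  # 4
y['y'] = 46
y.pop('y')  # 46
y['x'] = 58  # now {'e': 1, 'x': 58}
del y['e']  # {'x': 58}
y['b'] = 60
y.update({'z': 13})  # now {'x': 58, 'b': 60, 'z': 13}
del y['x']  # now {'b': 60, 'z': 13}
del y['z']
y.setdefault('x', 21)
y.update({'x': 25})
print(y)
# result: {'b': 60, 'x': 25}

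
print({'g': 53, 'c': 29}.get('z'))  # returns None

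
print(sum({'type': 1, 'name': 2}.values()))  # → 3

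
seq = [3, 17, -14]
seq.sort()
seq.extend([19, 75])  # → [-14, 3, 17, 19, 75]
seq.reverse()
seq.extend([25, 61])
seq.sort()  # [-14, 3, 17, 19, 25, 61, 75]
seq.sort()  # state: [-14, 3, 17, 19, 25, 61, 75]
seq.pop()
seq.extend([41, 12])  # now [-14, 3, 17, 19, 25, 61, 41, 12]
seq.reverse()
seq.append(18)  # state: [12, 41, 61, 25, 19, 17, 3, -14, 18]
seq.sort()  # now [-14, 3, 12, 17, 18, 19, 25, 41, 61]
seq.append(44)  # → [-14, 3, 12, 17, 18, 19, 25, 41, 61, 44]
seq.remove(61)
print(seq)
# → [-14, 3, 12, 17, 18, 19, 25, 41, 44]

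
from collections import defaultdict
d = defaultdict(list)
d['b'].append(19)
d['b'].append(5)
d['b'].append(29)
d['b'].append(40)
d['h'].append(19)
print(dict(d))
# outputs {'b': [19, 5, 29, 40], 'h': [19]}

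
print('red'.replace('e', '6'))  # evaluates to r6d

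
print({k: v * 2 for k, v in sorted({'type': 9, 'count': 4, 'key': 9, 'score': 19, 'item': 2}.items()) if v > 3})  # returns {'count': 8, 'key': 18, 'score': 38, 'type': 18}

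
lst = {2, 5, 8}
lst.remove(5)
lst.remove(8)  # {2}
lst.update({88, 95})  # {2, 88, 95}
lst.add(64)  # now {2, 64, 88, 95}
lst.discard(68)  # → {2, 64, 88, 95}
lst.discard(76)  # {2, 64, 88, 95}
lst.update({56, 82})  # {2, 56, 64, 82, 88, 95}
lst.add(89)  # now {2, 56, 64, 82, 88, 89, 95}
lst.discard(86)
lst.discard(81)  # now {2, 56, 64, 82, 88, 89, 95}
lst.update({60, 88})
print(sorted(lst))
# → [2, 56, 60, 64, 82, 88, 89, 95]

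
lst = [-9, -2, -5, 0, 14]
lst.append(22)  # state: [-9, -2, -5, 0, 14, 22]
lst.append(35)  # [-9, -2, -5, 0, 14, 22, 35]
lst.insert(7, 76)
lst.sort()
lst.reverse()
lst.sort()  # [-9, -5, -2, 0, 14, 22, 35, 76]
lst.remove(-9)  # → [-5, -2, 0, 14, 22, 35, 76]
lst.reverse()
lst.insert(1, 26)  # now [76, 26, 35, 22, 14, 0, -2, -5]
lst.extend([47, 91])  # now [76, 26, 35, 22, 14, 0, -2, -5, 47, 91]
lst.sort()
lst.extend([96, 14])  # [-5, -2, 0, 14, 22, 26, 35, 47, 76, 91, 96, 14]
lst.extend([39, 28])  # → [-5, -2, 0, 14, 22, 26, 35, 47, 76, 91, 96, 14, 39, 28]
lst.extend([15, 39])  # [-5, -2, 0, 14, 22, 26, 35, 47, 76, 91, 96, 14, 39, 28, 15, 39]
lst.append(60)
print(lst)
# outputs [-5, -2, 0, 14, 22, 26, 35, 47, 76, 91, 96, 14, 39, 28, 15, 39, 60]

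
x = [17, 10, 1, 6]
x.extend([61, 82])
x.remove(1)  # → [17, 10, 6, 61, 82]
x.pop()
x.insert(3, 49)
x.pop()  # 61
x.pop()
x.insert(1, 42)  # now [17, 42, 10, 6]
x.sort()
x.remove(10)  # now [6, 17, 42]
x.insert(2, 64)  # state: [6, 17, 64, 42]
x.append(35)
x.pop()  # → 35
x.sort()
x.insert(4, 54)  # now [6, 17, 42, 64, 54]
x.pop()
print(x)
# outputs [6, 17, 42, 64]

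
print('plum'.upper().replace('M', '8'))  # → PLU8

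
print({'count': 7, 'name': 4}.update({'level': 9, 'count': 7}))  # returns None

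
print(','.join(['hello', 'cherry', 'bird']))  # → hello,cherry,bird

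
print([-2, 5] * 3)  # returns [-2, 5, -2, 5, -2, 5]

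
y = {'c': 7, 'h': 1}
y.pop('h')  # 1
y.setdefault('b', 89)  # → 89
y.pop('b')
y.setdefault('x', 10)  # 10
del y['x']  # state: {'c': 7}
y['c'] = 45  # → {'c': 45}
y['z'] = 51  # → {'c': 45, 'z': 51}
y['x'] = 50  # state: {'c': 45, 'z': 51, 'x': 50}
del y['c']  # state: {'z': 51, 'x': 50}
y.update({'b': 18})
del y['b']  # {'z': 51, 'x': 50}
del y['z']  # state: {'x': 50}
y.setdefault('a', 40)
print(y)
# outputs {'x': 50, 'a': 40}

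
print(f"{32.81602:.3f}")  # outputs 32.816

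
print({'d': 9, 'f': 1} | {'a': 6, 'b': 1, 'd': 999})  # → {'d': 999, 'f': 1, 'a': 6, 'b': 1}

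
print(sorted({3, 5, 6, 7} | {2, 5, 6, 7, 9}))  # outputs [2, 3, 5, 6, 7, 9]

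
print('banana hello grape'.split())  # ['banana', 'hello', 'grape']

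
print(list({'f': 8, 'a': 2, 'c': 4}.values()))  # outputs [8, 2, 4]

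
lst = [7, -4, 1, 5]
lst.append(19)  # [7, -4, 1, 5, 19]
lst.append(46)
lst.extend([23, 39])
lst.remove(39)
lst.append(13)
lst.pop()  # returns 13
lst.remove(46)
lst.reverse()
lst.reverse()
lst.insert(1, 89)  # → [7, 89, -4, 1, 5, 19, 23]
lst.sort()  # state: [-4, 1, 5, 7, 19, 23, 89]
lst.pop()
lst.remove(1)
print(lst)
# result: [-4, 5, 7, 19, 23]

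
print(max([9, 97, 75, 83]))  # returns 97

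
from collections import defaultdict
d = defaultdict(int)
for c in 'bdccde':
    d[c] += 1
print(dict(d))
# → {'b': 1, 'd': 2, 'c': 2, 'e': 1}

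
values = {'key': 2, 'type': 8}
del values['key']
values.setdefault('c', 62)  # 62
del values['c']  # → {'type': 8}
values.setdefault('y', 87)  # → 87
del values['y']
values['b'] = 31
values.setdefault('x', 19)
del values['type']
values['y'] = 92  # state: {'b': 31, 'x': 19, 'y': 92}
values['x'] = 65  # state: {'b': 31, 'x': 65, 'y': 92}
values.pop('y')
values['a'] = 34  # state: {'b': 31, 'x': 65, 'a': 34}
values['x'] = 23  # {'b': 31, 'x': 23, 'a': 34}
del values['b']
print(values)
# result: {'x': 23, 'a': 34}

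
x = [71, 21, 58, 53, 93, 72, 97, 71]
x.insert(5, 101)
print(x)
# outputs [71, 21, 58, 53, 93, 101, 72, 97, 71]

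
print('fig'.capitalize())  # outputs Fig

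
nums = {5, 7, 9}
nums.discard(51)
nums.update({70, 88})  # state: {5, 7, 9, 70, 88}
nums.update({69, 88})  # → {5, 7, 9, 69, 70, 88}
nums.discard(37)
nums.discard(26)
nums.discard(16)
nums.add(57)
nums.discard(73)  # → {5, 7, 9, 57, 69, 70, 88}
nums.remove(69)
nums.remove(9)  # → {5, 7, 57, 70, 88}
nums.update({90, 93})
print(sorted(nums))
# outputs [5, 7, 57, 70, 88, 90, 93]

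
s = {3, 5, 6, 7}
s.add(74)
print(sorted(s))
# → [3, 5, 6, 7, 74]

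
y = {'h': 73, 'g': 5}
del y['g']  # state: {'h': 73}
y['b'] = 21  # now {'h': 73, 'b': 21}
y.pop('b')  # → 21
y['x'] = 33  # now {'h': 73, 'x': 33}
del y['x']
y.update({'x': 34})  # {'h': 73, 'x': 34}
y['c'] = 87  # {'h': 73, 'x': 34, 'c': 87}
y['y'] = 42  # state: {'h': 73, 'x': 34, 'c': 87, 'y': 42}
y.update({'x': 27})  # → {'h': 73, 'x': 27, 'c': 87, 'y': 42}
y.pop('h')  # 73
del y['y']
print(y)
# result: {'x': 27, 'c': 87}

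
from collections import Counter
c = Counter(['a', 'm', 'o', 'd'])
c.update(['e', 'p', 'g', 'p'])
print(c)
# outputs Counter({'p': 2, 'a': 1, 'm': 1, 'o': 1, 'd': 1, 'e': 1, 'g': 1})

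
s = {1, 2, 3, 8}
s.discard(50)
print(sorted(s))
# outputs [1, 2, 3, 8]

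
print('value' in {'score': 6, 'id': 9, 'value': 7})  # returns True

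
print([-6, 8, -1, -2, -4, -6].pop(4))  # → -4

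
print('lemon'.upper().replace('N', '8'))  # LEMO8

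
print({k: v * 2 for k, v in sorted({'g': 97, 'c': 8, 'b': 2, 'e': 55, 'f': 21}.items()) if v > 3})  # {'c': 16, 'e': 110, 'f': 42, 'g': 194}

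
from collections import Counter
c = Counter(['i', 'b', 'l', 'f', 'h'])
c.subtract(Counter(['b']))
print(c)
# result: Counter({'i': 1, 'l': 1, 'f': 1, 'h': 1, 'b': 0})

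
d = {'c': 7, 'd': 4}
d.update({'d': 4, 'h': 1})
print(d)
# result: {'c': 7, 'd': 4, 'h': 1}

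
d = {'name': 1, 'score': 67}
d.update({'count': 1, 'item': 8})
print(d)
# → {'name': 1, 'score': 67, 'count': 1, 'item': 8}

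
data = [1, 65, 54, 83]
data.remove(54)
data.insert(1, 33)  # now [1, 33, 65, 83]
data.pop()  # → 83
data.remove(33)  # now [1, 65]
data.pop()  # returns 65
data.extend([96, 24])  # [1, 96, 24]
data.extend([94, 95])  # [1, 96, 24, 94, 95]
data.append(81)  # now [1, 96, 24, 94, 95, 81]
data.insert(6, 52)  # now [1, 96, 24, 94, 95, 81, 52]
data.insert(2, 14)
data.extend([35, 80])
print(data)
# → [1, 96, 14, 24, 94, 95, 81, 52, 35, 80]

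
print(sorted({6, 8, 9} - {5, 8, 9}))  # [6]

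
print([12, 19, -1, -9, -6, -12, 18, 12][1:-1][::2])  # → [19, -9, -12]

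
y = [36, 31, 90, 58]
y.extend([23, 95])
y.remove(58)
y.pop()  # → 95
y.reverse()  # [23, 90, 31, 36]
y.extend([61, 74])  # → [23, 90, 31, 36, 61, 74]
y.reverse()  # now [74, 61, 36, 31, 90, 23]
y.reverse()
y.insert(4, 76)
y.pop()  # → 74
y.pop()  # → 61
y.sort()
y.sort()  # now [23, 31, 36, 76, 90]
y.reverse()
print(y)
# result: [90, 76, 36, 31, 23]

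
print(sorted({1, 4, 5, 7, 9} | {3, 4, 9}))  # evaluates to [1, 3, 4, 5, 7, 9]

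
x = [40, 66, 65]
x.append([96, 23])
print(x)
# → [40, 66, 65, [96, 23]]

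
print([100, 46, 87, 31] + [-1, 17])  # [100, 46, 87, 31, -1, 17]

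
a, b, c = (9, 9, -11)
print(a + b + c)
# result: 7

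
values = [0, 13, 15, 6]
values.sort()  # [0, 6, 13, 15]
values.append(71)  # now [0, 6, 13, 15, 71]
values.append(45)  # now [0, 6, 13, 15, 71, 45]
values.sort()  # [0, 6, 13, 15, 45, 71]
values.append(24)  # [0, 6, 13, 15, 45, 71, 24]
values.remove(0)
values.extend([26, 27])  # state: [6, 13, 15, 45, 71, 24, 26, 27]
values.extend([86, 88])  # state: [6, 13, 15, 45, 71, 24, 26, 27, 86, 88]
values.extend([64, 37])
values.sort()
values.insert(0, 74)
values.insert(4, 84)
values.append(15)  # [74, 6, 13, 15, 84, 24, 26, 27, 37, 45, 64, 71, 86, 88, 15]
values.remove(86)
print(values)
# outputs [74, 6, 13, 15, 84, 24, 26, 27, 37, 45, 64, 71, 88, 15]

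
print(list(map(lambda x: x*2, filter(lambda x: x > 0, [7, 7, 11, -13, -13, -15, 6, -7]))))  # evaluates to [14, 14, 22, 12]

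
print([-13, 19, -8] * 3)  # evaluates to [-13, 19, -8, -13, 19, -8, -13, 19, -8]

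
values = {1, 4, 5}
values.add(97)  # {1, 4, 5, 97}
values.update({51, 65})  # {1, 4, 5, 51, 65, 97}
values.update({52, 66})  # {1, 4, 5, 51, 52, 65, 66, 97}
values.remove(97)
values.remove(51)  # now {1, 4, 5, 52, 65, 66}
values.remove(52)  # {1, 4, 5, 65, 66}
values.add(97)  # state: {1, 4, 5, 65, 66, 97}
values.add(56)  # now {1, 4, 5, 56, 65, 66, 97}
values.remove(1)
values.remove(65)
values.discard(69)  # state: {4, 5, 56, 66, 97}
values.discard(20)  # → {4, 5, 56, 66, 97}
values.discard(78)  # {4, 5, 56, 66, 97}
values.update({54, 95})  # {4, 5, 54, 56, 66, 95, 97}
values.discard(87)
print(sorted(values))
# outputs [4, 5, 54, 56, 66, 95, 97]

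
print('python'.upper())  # PYTHON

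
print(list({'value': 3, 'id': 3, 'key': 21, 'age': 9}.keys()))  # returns ['value', 'id', 'key', 'age']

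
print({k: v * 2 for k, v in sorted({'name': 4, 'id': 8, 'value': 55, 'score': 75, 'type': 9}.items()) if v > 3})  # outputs {'id': 16, 'name': 8, 'score': 150, 'type': 18, 'value': 110}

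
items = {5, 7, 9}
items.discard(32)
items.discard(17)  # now {5, 7, 9}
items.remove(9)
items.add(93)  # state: {5, 7, 93}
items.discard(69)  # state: {5, 7, 93}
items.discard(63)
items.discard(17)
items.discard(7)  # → {5, 93}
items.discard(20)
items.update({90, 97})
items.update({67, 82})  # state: {5, 67, 82, 90, 93, 97}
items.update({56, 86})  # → {5, 56, 67, 82, 86, 90, 93, 97}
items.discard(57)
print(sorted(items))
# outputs [5, 56, 67, 82, 86, 90, 93, 97]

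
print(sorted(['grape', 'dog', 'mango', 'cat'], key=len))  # ['dog', 'cat', 'grape', 'mango']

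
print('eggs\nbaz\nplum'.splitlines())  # ['eggs', 'baz', 'plum']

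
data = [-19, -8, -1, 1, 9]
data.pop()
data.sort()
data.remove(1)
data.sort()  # [-19, -8, -1]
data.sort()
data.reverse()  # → [-1, -8, -19]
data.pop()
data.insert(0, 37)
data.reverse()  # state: [-8, -1, 37]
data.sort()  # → [-8, -1, 37]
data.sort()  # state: [-8, -1, 37]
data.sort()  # [-8, -1, 37]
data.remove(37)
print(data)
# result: [-8, -1]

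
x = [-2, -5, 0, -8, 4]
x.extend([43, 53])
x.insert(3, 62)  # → [-2, -5, 0, 62, -8, 4, 43, 53]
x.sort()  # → [-8, -5, -2, 0, 4, 43, 53, 62]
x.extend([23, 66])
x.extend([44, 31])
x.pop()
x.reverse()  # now [44, 66, 23, 62, 53, 43, 4, 0, -2, -5, -8]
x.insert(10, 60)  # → [44, 66, 23, 62, 53, 43, 4, 0, -2, -5, 60, -8]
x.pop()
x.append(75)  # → [44, 66, 23, 62, 53, 43, 4, 0, -2, -5, 60, 75]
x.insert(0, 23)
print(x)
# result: [23, 44, 66, 23, 62, 53, 43, 4, 0, -2, -5, 60, 75]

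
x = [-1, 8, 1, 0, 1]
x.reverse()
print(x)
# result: [1, 0, 1, 8, -1]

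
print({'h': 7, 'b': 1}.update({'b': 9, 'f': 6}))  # None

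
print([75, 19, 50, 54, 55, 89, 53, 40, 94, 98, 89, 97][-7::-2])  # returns [89, 54, 19]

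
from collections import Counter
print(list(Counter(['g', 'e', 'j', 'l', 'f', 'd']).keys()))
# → ['g', 'e', 'j', 'l', 'f', 'd']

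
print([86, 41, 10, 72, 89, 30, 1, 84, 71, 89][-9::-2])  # [41]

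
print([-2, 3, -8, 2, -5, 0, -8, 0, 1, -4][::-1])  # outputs [-4, 1, 0, -8, 0, -5, 2, -8, 3, -2]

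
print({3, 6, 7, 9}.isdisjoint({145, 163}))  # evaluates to True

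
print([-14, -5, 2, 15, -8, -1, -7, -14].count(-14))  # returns 2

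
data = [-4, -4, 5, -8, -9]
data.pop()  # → -9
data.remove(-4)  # [-4, 5, -8]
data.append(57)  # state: [-4, 5, -8, 57]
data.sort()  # [-8, -4, 5, 57]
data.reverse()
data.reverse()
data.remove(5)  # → [-8, -4, 57]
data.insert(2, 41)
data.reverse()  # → [57, 41, -4, -8]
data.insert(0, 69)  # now [69, 57, 41, -4, -8]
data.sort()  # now [-8, -4, 41, 57, 69]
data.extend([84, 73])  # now [-8, -4, 41, 57, 69, 84, 73]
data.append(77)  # [-8, -4, 41, 57, 69, 84, 73, 77]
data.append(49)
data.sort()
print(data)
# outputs [-8, -4, 41, 49, 57, 69, 73, 77, 84]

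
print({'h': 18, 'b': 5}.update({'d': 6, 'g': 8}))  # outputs None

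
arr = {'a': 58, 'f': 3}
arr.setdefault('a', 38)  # 58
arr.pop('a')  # 58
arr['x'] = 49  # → {'f': 3, 'x': 49}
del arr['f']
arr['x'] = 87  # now {'x': 87}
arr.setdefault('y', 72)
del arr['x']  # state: {'y': 72}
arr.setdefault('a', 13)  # 13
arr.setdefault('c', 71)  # 71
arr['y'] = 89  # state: {'y': 89, 'a': 13, 'c': 71}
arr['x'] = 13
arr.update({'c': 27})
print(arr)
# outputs {'y': 89, 'a': 13, 'c': 27, 'x': 13}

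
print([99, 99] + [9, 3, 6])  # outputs [99, 99, 9, 3, 6]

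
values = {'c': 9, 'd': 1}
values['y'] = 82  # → {'c': 9, 'd': 1, 'y': 82}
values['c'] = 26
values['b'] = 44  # {'c': 26, 'd': 1, 'y': 82, 'b': 44}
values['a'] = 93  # {'c': 26, 'd': 1, 'y': 82, 'b': 44, 'a': 93}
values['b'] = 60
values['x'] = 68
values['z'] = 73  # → {'c': 26, 'd': 1, 'y': 82, 'b': 60, 'a': 93, 'x': 68, 'z': 73}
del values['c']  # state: {'d': 1, 'y': 82, 'b': 60, 'a': 93, 'x': 68, 'z': 73}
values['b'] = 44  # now {'d': 1, 'y': 82, 'b': 44, 'a': 93, 'x': 68, 'z': 73}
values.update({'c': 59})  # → {'d': 1, 'y': 82, 'b': 44, 'a': 93, 'x': 68, 'z': 73, 'c': 59}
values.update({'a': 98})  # {'d': 1, 'y': 82, 'b': 44, 'a': 98, 'x': 68, 'z': 73, 'c': 59}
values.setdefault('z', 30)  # 73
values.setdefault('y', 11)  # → 82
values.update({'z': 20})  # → {'d': 1, 'y': 82, 'b': 44, 'a': 98, 'x': 68, 'z': 20, 'c': 59}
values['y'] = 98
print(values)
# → {'d': 1, 'y': 98, 'b': 44, 'a': 98, 'x': 68, 'z': 20, 'c': 59}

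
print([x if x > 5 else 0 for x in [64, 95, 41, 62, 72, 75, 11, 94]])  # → [64, 95, 41, 62, 72, 75, 11, 94]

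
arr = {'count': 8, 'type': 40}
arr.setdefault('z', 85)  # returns 85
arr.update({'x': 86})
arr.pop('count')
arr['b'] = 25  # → {'type': 40, 'z': 85, 'x': 86, 'b': 25}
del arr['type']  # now {'z': 85, 'x': 86, 'b': 25}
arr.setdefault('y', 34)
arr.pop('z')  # 85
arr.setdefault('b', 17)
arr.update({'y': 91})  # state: {'x': 86, 'b': 25, 'y': 91}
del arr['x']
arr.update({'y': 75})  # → {'b': 25, 'y': 75}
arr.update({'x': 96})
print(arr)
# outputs {'b': 25, 'y': 75, 'x': 96}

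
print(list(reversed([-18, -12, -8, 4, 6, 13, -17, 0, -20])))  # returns [-20, 0, -17, 13, 6, 4, -8, -12, -18]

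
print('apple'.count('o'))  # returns 0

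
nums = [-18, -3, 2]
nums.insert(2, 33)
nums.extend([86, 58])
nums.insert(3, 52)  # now [-18, -3, 33, 52, 2, 86, 58]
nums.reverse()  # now [58, 86, 2, 52, 33, -3, -18]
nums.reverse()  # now [-18, -3, 33, 52, 2, 86, 58]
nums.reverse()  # [58, 86, 2, 52, 33, -3, -18]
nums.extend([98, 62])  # [58, 86, 2, 52, 33, -3, -18, 98, 62]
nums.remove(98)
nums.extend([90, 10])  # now [58, 86, 2, 52, 33, -3, -18, 62, 90, 10]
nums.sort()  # [-18, -3, 2, 10, 33, 52, 58, 62, 86, 90]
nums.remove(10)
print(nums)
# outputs [-18, -3, 2, 33, 52, 58, 62, 86, 90]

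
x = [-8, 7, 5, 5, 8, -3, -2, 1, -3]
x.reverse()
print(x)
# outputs [-3, 1, -2, -3, 8, 5, 5, 7, -8]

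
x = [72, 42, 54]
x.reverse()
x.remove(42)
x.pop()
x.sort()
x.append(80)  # [54, 80]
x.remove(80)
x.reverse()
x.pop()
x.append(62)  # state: [62]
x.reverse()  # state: [62]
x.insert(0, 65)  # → [65, 62]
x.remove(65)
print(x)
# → [62]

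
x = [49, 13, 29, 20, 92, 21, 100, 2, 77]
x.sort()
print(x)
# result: [2, 13, 20, 21, 29, 49, 77, 92, 100]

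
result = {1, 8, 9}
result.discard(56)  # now {1, 8, 9}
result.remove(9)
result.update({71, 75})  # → {1, 8, 71, 75}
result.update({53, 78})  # {1, 8, 53, 71, 75, 78}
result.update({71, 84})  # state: {1, 8, 53, 71, 75, 78, 84}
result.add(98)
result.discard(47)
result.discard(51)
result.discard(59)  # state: {1, 8, 53, 71, 75, 78, 84, 98}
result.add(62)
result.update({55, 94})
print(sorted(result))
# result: [1, 8, 53, 55, 62, 71, 75, 78, 84, 94, 98]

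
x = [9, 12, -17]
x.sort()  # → [-17, 9, 12]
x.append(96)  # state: [-17, 9, 12, 96]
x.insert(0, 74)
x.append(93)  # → [74, -17, 9, 12, 96, 93]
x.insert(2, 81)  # [74, -17, 81, 9, 12, 96, 93]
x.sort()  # [-17, 9, 12, 74, 81, 93, 96]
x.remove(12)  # [-17, 9, 74, 81, 93, 96]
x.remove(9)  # [-17, 74, 81, 93, 96]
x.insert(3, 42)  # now [-17, 74, 81, 42, 93, 96]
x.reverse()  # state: [96, 93, 42, 81, 74, -17]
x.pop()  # -17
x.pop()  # 74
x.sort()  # [42, 81, 93, 96]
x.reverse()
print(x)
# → [96, 93, 81, 42]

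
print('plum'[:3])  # plu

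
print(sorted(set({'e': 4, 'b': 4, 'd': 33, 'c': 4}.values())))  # [4, 33]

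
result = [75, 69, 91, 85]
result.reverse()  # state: [85, 91, 69, 75]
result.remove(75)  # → [85, 91, 69]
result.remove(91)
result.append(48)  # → [85, 69, 48]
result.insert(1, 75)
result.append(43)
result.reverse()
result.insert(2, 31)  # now [43, 48, 31, 69, 75, 85]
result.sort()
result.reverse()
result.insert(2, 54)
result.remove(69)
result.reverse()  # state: [31, 43, 48, 54, 75, 85]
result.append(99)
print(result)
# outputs [31, 43, 48, 54, 75, 85, 99]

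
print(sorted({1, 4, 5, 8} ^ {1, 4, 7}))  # [5, 7, 8]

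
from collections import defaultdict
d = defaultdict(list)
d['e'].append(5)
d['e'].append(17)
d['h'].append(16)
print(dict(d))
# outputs {'e': [5, 17], 'h': [16]}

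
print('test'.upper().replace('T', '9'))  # 9ES9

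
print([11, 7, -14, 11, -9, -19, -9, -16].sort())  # None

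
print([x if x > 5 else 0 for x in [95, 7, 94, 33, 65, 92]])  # [95, 7, 94, 33, 65, 92]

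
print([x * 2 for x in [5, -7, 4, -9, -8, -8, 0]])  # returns [10, -14, 8, -18, -16, -16, 0]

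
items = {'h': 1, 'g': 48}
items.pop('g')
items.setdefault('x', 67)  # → 67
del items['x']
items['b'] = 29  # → {'h': 1, 'b': 29}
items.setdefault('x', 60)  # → 60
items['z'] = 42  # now {'h': 1, 'b': 29, 'x': 60, 'z': 42}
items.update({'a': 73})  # {'h': 1, 'b': 29, 'x': 60, 'z': 42, 'a': 73}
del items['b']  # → {'h': 1, 'x': 60, 'z': 42, 'a': 73}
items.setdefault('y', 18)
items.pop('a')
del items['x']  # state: {'h': 1, 'z': 42, 'y': 18}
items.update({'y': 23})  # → {'h': 1, 'z': 42, 'y': 23}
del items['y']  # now {'h': 1, 'z': 42}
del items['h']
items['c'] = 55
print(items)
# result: {'z': 42, 'c': 55}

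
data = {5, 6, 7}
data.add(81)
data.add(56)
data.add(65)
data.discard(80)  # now {5, 6, 7, 56, 65, 81}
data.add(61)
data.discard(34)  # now {5, 6, 7, 56, 61, 65, 81}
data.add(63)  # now {5, 6, 7, 56, 61, 63, 65, 81}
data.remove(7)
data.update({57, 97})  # {5, 6, 56, 57, 61, 63, 65, 81, 97}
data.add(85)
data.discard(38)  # {5, 6, 56, 57, 61, 63, 65, 81, 85, 97}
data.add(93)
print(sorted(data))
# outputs [5, 6, 56, 57, 61, 63, 65, 81, 85, 93, 97]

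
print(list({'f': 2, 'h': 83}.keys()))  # ['f', 'h']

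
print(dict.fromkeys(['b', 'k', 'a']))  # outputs {'b': None, 'k': None, 'a': None}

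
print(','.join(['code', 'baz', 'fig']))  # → code,baz,fig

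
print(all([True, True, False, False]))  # False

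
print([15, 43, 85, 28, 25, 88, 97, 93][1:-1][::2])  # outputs [43, 28, 88]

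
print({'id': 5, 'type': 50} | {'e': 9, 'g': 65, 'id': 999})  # {'id': 999, 'type': 50, 'e': 9, 'g': 65}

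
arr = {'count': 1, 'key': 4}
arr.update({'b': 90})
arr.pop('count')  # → 1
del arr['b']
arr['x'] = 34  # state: {'key': 4, 'x': 34}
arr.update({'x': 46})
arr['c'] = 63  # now {'key': 4, 'x': 46, 'c': 63}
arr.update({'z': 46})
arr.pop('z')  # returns 46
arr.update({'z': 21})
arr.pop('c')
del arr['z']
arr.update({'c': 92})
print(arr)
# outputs {'key': 4, 'x': 46, 'c': 92}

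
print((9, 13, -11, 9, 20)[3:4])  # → (9,)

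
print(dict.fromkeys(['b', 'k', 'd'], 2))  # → {'b': 2, 'k': 2, 'd': 2}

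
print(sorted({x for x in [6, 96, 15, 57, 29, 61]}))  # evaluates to [6, 15, 29, 57, 61, 96]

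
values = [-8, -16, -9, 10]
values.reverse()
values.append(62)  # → [10, -9, -16, -8, 62]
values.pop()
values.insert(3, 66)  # [10, -9, -16, 66, -8]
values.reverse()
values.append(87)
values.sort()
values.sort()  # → [-16, -9, -8, 10, 66, 87]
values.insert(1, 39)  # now [-16, 39, -9, -8, 10, 66, 87]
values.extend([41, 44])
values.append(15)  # [-16, 39, -9, -8, 10, 66, 87, 41, 44, 15]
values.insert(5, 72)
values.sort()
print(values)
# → [-16, -9, -8, 10, 15, 39, 41, 44, 66, 72, 87]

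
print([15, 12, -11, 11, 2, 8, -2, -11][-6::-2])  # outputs [-11, 15]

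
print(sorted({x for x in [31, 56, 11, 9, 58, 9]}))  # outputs [9, 11, 31, 56, 58]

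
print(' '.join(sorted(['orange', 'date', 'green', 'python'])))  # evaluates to date green orange python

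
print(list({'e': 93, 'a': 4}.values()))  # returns [93, 4]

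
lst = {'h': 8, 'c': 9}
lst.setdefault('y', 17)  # 17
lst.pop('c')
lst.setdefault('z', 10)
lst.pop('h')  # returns 8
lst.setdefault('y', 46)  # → 17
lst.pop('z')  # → 10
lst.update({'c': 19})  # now {'y': 17, 'c': 19}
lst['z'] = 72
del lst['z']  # {'y': 17, 'c': 19}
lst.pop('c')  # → 19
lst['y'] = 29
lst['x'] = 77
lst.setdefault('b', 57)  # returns 57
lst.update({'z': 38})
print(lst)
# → {'y': 29, 'x': 77, 'b': 57, 'z': 38}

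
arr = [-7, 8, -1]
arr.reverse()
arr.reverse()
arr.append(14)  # [-7, 8, -1, 14]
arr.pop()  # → 14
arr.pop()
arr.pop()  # 8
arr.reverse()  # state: [-7]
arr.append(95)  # [-7, 95]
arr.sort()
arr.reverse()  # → [95, -7]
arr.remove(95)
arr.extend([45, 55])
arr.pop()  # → 55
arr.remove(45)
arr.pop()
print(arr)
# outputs []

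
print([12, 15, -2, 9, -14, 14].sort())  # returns None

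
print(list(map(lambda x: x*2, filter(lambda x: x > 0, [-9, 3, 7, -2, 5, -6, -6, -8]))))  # [6, 14, 10]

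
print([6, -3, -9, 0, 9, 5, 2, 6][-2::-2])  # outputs [2, 9, -9, 6]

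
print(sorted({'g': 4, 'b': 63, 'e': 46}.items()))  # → [('b', 63), ('e', 46), ('g', 4)]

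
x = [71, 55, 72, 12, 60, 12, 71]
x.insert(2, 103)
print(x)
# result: [71, 55, 103, 72, 12, 60, 12, 71]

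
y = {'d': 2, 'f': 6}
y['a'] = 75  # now {'d': 2, 'f': 6, 'a': 75}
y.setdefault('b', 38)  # 38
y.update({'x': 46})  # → {'d': 2, 'f': 6, 'a': 75, 'b': 38, 'x': 46}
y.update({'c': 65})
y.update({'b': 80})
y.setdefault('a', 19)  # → 75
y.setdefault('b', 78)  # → 80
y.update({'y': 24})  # {'d': 2, 'f': 6, 'a': 75, 'b': 80, 'x': 46, 'c': 65, 'y': 24}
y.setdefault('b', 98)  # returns 80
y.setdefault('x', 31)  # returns 46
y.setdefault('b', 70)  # 80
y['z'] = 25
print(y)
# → {'d': 2, 'f': 6, 'a': 75, 'b': 80, 'x': 46, 'c': 65, 'y': 24, 'z': 25}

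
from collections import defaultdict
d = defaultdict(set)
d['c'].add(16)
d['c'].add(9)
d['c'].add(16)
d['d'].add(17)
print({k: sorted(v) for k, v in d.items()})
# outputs {'c': [9, 16], 'd': [17]}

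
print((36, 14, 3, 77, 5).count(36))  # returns 1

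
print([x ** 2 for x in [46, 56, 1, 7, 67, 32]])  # [2116, 3136, 1, 49, 4489, 1024]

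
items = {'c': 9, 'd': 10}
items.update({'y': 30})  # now {'c': 9, 'd': 10, 'y': 30}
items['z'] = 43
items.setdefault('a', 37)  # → 37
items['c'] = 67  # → {'c': 67, 'd': 10, 'y': 30, 'z': 43, 'a': 37}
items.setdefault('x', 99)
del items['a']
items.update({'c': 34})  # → {'c': 34, 'd': 10, 'y': 30, 'z': 43, 'x': 99}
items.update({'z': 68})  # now {'c': 34, 'd': 10, 'y': 30, 'z': 68, 'x': 99}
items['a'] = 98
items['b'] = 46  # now {'c': 34, 'd': 10, 'y': 30, 'z': 68, 'x': 99, 'a': 98, 'b': 46}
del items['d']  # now {'c': 34, 'y': 30, 'z': 68, 'x': 99, 'a': 98, 'b': 46}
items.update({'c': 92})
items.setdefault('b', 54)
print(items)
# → {'c': 92, 'y': 30, 'z': 68, 'x': 99, 'a': 98, 'b': 46}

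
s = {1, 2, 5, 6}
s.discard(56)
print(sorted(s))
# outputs [1, 2, 5, 6]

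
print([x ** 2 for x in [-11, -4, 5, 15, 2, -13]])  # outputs [121, 16, 25, 225, 4, 169]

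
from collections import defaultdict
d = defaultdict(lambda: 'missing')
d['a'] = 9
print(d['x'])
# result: missing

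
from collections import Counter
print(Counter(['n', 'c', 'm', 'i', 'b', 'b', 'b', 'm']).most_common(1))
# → [('b', 3)]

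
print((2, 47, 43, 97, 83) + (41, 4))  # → (2, 47, 43, 97, 83, 41, 4)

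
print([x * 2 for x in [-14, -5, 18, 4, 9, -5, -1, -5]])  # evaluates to [-28, -10, 36, 8, 18, -10, -2, -10]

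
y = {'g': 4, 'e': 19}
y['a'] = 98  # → {'g': 4, 'e': 19, 'a': 98}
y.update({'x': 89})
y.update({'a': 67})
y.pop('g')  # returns 4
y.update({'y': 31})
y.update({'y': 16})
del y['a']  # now {'e': 19, 'x': 89, 'y': 16}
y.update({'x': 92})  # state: {'e': 19, 'x': 92, 'y': 16}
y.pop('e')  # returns 19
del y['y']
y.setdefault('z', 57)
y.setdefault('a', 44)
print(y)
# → {'x': 92, 'z': 57, 'a': 44}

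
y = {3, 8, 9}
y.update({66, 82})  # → {3, 8, 9, 66, 82}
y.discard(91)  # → {3, 8, 9, 66, 82}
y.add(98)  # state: {3, 8, 9, 66, 82, 98}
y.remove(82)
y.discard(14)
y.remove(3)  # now {8, 9, 66, 98}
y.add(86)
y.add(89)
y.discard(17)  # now {8, 9, 66, 86, 89, 98}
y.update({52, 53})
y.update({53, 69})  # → {8, 9, 52, 53, 66, 69, 86, 89, 98}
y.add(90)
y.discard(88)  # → {8, 9, 52, 53, 66, 69, 86, 89, 90, 98}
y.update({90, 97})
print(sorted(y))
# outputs [8, 9, 52, 53, 66, 69, 86, 89, 90, 97, 98]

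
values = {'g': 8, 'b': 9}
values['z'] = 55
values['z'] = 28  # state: {'g': 8, 'b': 9, 'z': 28}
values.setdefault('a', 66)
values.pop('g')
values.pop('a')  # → 66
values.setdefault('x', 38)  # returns 38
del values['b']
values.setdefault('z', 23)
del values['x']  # {'z': 28}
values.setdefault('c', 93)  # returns 93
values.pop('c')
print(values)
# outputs {'z': 28}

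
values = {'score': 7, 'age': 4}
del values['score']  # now {'age': 4}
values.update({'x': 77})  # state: {'age': 4, 'x': 77}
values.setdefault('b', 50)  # 50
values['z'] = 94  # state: {'age': 4, 'x': 77, 'b': 50, 'z': 94}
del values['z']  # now {'age': 4, 'x': 77, 'b': 50}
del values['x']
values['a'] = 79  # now {'age': 4, 'b': 50, 'a': 79}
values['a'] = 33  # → {'age': 4, 'b': 50, 'a': 33}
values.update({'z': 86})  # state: {'age': 4, 'b': 50, 'a': 33, 'z': 86}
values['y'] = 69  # {'age': 4, 'b': 50, 'a': 33, 'z': 86, 'y': 69}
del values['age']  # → {'b': 50, 'a': 33, 'z': 86, 'y': 69}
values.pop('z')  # 86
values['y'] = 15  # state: {'b': 50, 'a': 33, 'y': 15}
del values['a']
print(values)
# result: {'b': 50, 'y': 15}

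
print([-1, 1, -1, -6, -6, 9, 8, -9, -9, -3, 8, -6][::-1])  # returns [-6, 8, -3, -9, -9, 8, 9, -6, -6, -1, 1, -1]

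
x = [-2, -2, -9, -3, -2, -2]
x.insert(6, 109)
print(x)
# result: [-2, -2, -9, -3, -2, -2, 109]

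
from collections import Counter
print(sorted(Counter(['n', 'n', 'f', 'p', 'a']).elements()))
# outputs ['a', 'f', 'n', 'n', 'p']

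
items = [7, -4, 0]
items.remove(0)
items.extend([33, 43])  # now [7, -4, 33, 43]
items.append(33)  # [7, -4, 33, 43, 33]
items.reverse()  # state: [33, 43, 33, -4, 7]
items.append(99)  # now [33, 43, 33, -4, 7, 99]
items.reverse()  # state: [99, 7, -4, 33, 43, 33]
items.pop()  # 33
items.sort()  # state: [-4, 7, 33, 43, 99]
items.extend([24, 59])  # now [-4, 7, 33, 43, 99, 24, 59]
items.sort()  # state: [-4, 7, 24, 33, 43, 59, 99]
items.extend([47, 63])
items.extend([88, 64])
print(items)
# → [-4, 7, 24, 33, 43, 59, 99, 47, 63, 88, 64]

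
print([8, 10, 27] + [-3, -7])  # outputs [8, 10, 27, -3, -7]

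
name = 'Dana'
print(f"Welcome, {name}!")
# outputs Welcome, Dana!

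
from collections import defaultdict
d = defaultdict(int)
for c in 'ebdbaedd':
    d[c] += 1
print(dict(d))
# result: {'e': 2, 'b': 2, 'd': 3, 'a': 1}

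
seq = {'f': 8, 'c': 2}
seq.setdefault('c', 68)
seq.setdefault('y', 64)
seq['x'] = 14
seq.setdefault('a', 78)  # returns 78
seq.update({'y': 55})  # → {'f': 8, 'c': 2, 'y': 55, 'x': 14, 'a': 78}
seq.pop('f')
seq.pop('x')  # 14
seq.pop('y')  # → 55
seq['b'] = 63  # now {'c': 2, 'a': 78, 'b': 63}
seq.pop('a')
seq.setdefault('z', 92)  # 92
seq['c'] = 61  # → {'c': 61, 'b': 63, 'z': 92}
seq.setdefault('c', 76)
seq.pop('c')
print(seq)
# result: {'b': 63, 'z': 92}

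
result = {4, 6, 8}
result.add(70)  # {4, 6, 8, 70}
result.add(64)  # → {4, 6, 8, 64, 70}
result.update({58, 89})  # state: {4, 6, 8, 58, 64, 70, 89}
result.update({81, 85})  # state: {4, 6, 8, 58, 64, 70, 81, 85, 89}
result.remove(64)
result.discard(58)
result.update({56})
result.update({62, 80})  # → {4, 6, 8, 56, 62, 70, 80, 81, 85, 89}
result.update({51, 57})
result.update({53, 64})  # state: {4, 6, 8, 51, 53, 56, 57, 62, 64, 70, 80, 81, 85, 89}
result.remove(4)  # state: {6, 8, 51, 53, 56, 57, 62, 64, 70, 80, 81, 85, 89}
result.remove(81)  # {6, 8, 51, 53, 56, 57, 62, 64, 70, 80, 85, 89}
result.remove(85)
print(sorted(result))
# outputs [6, 8, 51, 53, 56, 57, 62, 64, 70, 80, 89]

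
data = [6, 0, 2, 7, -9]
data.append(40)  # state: [6, 0, 2, 7, -9, 40]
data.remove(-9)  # [6, 0, 2, 7, 40]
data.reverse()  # [40, 7, 2, 0, 6]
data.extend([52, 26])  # [40, 7, 2, 0, 6, 52, 26]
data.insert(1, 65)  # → [40, 65, 7, 2, 0, 6, 52, 26]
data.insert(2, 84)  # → [40, 65, 84, 7, 2, 0, 6, 52, 26]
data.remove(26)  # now [40, 65, 84, 7, 2, 0, 6, 52]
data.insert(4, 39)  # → [40, 65, 84, 7, 39, 2, 0, 6, 52]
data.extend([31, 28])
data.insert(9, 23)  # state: [40, 65, 84, 7, 39, 2, 0, 6, 52, 23, 31, 28]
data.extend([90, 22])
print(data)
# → [40, 65, 84, 7, 39, 2, 0, 6, 52, 23, 31, 28, 90, 22]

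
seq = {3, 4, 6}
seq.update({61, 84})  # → {3, 4, 6, 61, 84}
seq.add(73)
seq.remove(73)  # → {3, 4, 6, 61, 84}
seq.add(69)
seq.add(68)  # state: {3, 4, 6, 61, 68, 69, 84}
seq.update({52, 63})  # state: {3, 4, 6, 52, 61, 63, 68, 69, 84}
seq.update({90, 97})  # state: {3, 4, 6, 52, 61, 63, 68, 69, 84, 90, 97}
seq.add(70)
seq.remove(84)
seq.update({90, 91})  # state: {3, 4, 6, 52, 61, 63, 68, 69, 70, 90, 91, 97}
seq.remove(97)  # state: {3, 4, 6, 52, 61, 63, 68, 69, 70, 90, 91}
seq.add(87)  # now {3, 4, 6, 52, 61, 63, 68, 69, 70, 87, 90, 91}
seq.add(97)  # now {3, 4, 6, 52, 61, 63, 68, 69, 70, 87, 90, 91, 97}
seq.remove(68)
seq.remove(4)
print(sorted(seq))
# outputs [3, 6, 52, 61, 63, 69, 70, 87, 90, 91, 97]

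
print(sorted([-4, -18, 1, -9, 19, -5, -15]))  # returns [-18, -15, -9, -5, -4, 1, 19]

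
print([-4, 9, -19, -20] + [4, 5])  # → [-4, 9, -19, -20, 4, 5]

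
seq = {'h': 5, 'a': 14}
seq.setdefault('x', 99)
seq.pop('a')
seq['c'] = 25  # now {'h': 5, 'x': 99, 'c': 25}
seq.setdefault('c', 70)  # 25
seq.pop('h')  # 5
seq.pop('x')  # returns 99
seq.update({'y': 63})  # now {'c': 25, 'y': 63}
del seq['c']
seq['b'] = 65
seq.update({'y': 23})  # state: {'y': 23, 'b': 65}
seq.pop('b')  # 65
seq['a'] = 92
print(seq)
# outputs {'y': 23, 'a': 92}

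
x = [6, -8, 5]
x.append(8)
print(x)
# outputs [6, -8, 5, 8]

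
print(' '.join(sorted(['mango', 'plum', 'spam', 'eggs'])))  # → eggs mango plum spam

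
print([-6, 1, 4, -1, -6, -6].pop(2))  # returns 4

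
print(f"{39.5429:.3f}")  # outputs 39.543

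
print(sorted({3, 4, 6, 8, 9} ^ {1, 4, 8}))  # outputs [1, 3, 6, 9]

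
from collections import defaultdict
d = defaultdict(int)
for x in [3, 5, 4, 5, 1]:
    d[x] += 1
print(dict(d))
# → {3: 1, 5: 2, 4: 1, 1: 1}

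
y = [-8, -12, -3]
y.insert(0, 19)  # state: [19, -8, -12, -3]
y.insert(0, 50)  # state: [50, 19, -8, -12, -3]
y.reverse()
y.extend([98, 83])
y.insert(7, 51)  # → [-3, -12, -8, 19, 50, 98, 83, 51]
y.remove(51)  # [-3, -12, -8, 19, 50, 98, 83]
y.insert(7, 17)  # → [-3, -12, -8, 19, 50, 98, 83, 17]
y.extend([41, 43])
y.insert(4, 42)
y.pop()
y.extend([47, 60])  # [-3, -12, -8, 19, 42, 50, 98, 83, 17, 41, 47, 60]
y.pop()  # 60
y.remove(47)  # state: [-3, -12, -8, 19, 42, 50, 98, 83, 17, 41]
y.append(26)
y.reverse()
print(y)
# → [26, 41, 17, 83, 98, 50, 42, 19, -8, -12, -3]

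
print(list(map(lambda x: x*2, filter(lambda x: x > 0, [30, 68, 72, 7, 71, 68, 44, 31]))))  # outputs [60, 136, 144, 14, 142, 136, 88, 62]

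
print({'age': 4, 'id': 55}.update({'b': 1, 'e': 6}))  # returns None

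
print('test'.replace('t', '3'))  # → 3es3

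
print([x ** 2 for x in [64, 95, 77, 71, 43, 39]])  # [4096, 9025, 5929, 5041, 1849, 1521]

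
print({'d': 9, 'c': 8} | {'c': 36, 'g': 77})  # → {'d': 9, 'c': 36, 'g': 77}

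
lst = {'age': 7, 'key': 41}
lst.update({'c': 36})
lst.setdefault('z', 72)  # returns 72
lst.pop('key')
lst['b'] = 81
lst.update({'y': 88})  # {'age': 7, 'c': 36, 'z': 72, 'b': 81, 'y': 88}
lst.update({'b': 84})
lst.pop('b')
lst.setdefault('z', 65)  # 72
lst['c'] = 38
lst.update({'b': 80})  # {'age': 7, 'c': 38, 'z': 72, 'y': 88, 'b': 80}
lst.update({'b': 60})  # {'age': 7, 'c': 38, 'z': 72, 'y': 88, 'b': 60}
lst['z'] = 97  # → {'age': 7, 'c': 38, 'z': 97, 'y': 88, 'b': 60}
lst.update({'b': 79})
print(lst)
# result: {'age': 7, 'c': 38, 'z': 97, 'y': 88, 'b': 79}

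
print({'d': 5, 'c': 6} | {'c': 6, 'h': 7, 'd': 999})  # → {'d': 999, 'c': 6, 'h': 7}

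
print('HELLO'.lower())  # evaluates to hello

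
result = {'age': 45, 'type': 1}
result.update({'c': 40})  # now {'age': 45, 'type': 1, 'c': 40}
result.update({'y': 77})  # {'age': 45, 'type': 1, 'c': 40, 'y': 77}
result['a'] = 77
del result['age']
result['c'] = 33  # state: {'type': 1, 'c': 33, 'y': 77, 'a': 77}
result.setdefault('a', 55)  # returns 77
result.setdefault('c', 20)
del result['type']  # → {'c': 33, 'y': 77, 'a': 77}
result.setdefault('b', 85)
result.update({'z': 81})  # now {'c': 33, 'y': 77, 'a': 77, 'b': 85, 'z': 81}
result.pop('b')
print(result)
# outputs {'c': 33, 'y': 77, 'a': 77, 'z': 81}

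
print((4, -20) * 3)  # (4, -20, 4, -20, 4, -20)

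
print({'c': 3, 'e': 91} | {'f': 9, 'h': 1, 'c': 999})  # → {'c': 999, 'e': 91, 'f': 9, 'h': 1}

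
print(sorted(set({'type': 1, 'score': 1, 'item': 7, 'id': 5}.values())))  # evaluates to [1, 5, 7]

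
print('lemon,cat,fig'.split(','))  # ['lemon', 'cat', 'fig']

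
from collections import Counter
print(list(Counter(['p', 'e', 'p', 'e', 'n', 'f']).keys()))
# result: ['p', 'e', 'n', 'f']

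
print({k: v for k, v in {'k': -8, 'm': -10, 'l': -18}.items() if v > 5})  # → {}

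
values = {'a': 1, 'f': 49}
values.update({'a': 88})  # {'a': 88, 'f': 49}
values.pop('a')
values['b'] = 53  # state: {'f': 49, 'b': 53}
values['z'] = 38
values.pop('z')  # 38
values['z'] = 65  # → {'f': 49, 'b': 53, 'z': 65}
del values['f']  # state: {'b': 53, 'z': 65}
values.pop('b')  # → 53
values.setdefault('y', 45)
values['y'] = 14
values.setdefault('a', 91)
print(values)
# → {'z': 65, 'y': 14, 'a': 91}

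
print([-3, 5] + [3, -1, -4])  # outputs [-3, 5, 3, -1, -4]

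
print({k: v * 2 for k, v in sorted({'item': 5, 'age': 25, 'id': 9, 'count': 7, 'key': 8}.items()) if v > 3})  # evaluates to {'age': 50, 'count': 14, 'id': 18, 'item': 10, 'key': 16}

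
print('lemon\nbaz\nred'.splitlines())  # ['lemon', 'baz', 'red']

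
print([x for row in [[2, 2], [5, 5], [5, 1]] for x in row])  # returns [2, 2, 5, 5, 5, 1]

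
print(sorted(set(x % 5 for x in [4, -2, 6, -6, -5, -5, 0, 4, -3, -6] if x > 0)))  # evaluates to [1, 4]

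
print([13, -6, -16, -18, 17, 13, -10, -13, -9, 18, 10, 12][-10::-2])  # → [-16, 13]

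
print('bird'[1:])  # ird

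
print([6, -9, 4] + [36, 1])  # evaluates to [6, -9, 4, 36, 1]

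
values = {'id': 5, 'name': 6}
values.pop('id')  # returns 5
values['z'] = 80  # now {'name': 6, 'z': 80}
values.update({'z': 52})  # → {'name': 6, 'z': 52}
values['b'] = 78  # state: {'name': 6, 'z': 52, 'b': 78}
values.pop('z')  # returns 52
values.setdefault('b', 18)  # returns 78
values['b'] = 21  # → {'name': 6, 'b': 21}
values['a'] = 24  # {'name': 6, 'b': 21, 'a': 24}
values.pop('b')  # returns 21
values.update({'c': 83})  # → {'name': 6, 'a': 24, 'c': 83}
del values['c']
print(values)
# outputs {'name': 6, 'a': 24}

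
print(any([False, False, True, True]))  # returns True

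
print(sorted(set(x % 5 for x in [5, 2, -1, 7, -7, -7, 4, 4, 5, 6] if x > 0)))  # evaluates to [0, 1, 2, 4]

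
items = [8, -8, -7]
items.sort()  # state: [-8, -7, 8]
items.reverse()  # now [8, -7, -8]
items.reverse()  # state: [-8, -7, 8]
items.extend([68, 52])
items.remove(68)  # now [-8, -7, 8, 52]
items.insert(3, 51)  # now [-8, -7, 8, 51, 52]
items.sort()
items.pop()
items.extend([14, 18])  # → [-8, -7, 8, 51, 14, 18]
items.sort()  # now [-8, -7, 8, 14, 18, 51]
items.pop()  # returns 51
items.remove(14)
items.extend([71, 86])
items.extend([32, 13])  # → [-8, -7, 8, 18, 71, 86, 32, 13]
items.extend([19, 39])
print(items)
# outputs [-8, -7, 8, 18, 71, 86, 32, 13, 19, 39]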